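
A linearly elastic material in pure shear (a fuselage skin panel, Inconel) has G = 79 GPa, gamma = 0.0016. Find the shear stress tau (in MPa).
Model: a linearly elastic material in pure shear, so tau = G·gamma.
Convert to SI units:
  G = 79 GPa = 7.9 × 10¹⁰ Pa
Substitute:
  tau = (7.9 × 10¹⁰) × 0.0016
  tau = 1.264 × 10⁸ Pa
Convert: tau = 1.264 × 10⁸ Pa = 126.4 MPa
Final answer: tau = 126.4 MPa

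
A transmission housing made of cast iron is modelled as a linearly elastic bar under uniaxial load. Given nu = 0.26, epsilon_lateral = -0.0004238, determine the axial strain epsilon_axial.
Model: a linearly elastic bar under uniaxial load, so epsilon_lateral = -nu·epsilon_axial.
Solve for epsilon_axial: epsilon_axial = -epsilon_lateral / nu.
Substitute:
  epsilon_axial = -(-0.0004238) / 0.26
  epsilon_axial = 0.00163
Final answer: epsilon_axial = 0.00163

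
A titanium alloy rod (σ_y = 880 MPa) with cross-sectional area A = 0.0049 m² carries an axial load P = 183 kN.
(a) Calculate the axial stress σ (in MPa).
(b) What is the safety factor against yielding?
(a) Axial stress σ = P/A. Convert P = 183 kN = 183000 N.
  σ = 183000 / 0.0049 = 3.735 × 10⁷ Pa = 37.35 MPa
(b) Safety factor SF = σ_y/σ = 880 / 37.35 = 23.56
Final answer: (a) σ = 37.35 MPa, (b) SF = 23.56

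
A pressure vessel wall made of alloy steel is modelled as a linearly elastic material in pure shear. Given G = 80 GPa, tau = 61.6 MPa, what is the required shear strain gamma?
Model: a linearly elastic material in pure shear, so tau = G·gamma.
Solve for gamma: gamma = tau / G.
Convert to SI units:
  G = 80 GPa = 8 × 10¹⁰ Pa
  tau = 61.6 MPa = 6.16 × 10⁷ Pa
Substitute:
  gamma = (6.16 × 10⁷) / (8 × 10¹⁰)
  gamma = 0.00077
Final answer: gamma = 0.00077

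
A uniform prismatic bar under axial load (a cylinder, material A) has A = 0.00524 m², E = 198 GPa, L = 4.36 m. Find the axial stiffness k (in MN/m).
Model: a uniform prismatic bar under axial load, so k = (A·E) / L.
Convert to SI units:
  E = 198 GPa = 1.98 × 10¹¹ Pa
Substitute:
  k = (0.00524 × (1.98 × 10¹¹)) / 4.36
  k = 2.38 × 10⁸ N/m
Convert: k = 2.38 × 10⁸ N/m = 238 MN/m
Final answer: k = 238 MN/m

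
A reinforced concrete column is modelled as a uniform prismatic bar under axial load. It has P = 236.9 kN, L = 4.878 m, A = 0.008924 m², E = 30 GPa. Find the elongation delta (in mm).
Model: a uniform prismatic bar under axial load, so delta = (P·L) / (A·E).
Convert to SI units:
  P = 236.9 kN = 236900 N
  E = 30 GPa = 3 × 10¹⁰ Pa
Substitute:
  delta = (236900 × 4.878) / (0.008924 × (3 × 10¹⁰))
  delta = 0.004316 m
Convert: delta = 0.004316 m = 4.316 mm
Final answer: delta = 4.316 mm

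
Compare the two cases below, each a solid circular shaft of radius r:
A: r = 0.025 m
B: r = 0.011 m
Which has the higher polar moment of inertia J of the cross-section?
Model: a solid circular shaft of radius r, so J = (π·r^4) / 2 (SI units).
  A: J = (π × 0.025^4) / 2 = 6.136 × 10⁻⁷ m⁴
  B: J = (π × 0.011^4) / 2 = 2.3 × 10⁻⁸ m⁴
6.136 × 10⁻⁷ m⁴ > 2.3 × 10⁻⁸ m⁴, so A is larger.
Final answer: A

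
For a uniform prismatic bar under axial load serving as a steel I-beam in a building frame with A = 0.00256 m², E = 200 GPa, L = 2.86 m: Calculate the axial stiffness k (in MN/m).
Model: a uniform prismatic bar under axial load, so k = (A·E) / L.
Convert to SI units:
  E = 200 GPa = 2 × 10¹¹ Pa
Substitute:
  k = (0.00256 × (2 × 10¹¹)) / 2.86
  k = 1.79 × 10⁸ N/m
Convert: k = 1.79 × 10⁸ N/m = 179 MN/m
Final answer: k = 179 MN/m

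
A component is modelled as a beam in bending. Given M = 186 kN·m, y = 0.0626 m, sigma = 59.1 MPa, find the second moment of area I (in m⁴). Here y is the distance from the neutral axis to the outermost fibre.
Model: a beam in bending, so sigma = (M·y) / I.
Solve for I: I = (M·y) / sigma.
Convert to SI units:
  M = 186 kN·m = 186000 N·m
  sigma = 59.1 MPa = 5.91 × 10⁷ Pa
Substitute:
  I = (186000 × 0.0626) / (5.91 × 10⁷)
  I = 0.000197 m⁴
Final answer: I = 0.000197 m⁴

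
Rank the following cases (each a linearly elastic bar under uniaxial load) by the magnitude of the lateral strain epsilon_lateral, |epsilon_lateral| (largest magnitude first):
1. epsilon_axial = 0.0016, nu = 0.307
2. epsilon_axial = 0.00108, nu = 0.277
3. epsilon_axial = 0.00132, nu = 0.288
Model: a linearly elastic bar under uniaxial load, so epsilon_lateral = -nu·epsilon_axial (SI units).
  Case 1: epsilon_lateral = -(0.307 × 0.0016) = -0.0004912
  Case 2: epsilon_lateral = -(0.277 × 0.00108) = -0.0002992
  Case 3: epsilon_lateral = -(0.288 × 0.00132) = -0.0003802
Ordering by |epsilon_lateral|: 0.0004912 (case 1) > 0.0003802 (case 3) > 0.0002992 (case 2)
Final answer: 1, 3, 2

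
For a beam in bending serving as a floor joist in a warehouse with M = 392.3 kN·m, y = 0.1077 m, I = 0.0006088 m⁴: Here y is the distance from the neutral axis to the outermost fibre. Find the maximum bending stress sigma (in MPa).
Model: a beam in bending, so sigma = (M·y) / I.
Convert to SI units:
  M = 392.3 kN·m = 392300 N·m
Substitute:
  sigma = (392300 × 0.1077) / 0.0006088
  sigma = 6.94 × 10⁷ Pa
Convert: sigma = 6.94 × 10⁷ Pa = 69.4 MPa
Final answer: sigma = 69.4 MPa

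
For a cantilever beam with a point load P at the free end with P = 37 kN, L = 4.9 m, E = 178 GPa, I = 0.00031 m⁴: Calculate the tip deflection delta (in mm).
Model: a cantilever beam with a point load P at the free end, so delta = (P·L^3) / (3·E·I).
Convert to SI units:
  P = 37 kN = 37000 N
  E = 178 GPa = 1.78 × 10¹¹ Pa
Substitute:
  delta = (37000 × 4.9^3) / (3 × (1.78 × 10¹¹) × 0.00031)
  delta = 0.0263 m
Convert: delta = 0.0263 m = 26.3 mm
Final answer: delta = 26.3 mm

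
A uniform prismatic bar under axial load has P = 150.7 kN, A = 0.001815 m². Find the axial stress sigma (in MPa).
Model: a uniform prismatic bar under axial load, so sigma = P / A.
Convert to SI units:
  P = 150.7 kN = 150700 N
Substitute:
  sigma = 150700 / 0.001815
  sigma = 8.303 × 10⁷ Pa
Convert: sigma = 8.303 × 10⁷ Pa = 83.03 MPa
Final answer: sigma = 83.03 MPa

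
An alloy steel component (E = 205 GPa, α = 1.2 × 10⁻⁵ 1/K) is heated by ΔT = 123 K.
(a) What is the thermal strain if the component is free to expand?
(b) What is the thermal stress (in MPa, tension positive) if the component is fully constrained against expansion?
(a) Free thermal strain ε_th = α·ΔT = (1.2 × 10⁻⁵) × 123 = 0.001476
(b) Fully constrained, the expansion is suppressed, so σ = -E·α·ΔT. Convert E = 205 GPa = 2.05 × 10¹¹ Pa.
  σ = -(2.05 × 10¹¹) × (1.2 × 10⁻⁵) × 123 = -3.026 × 10⁸ Pa = -302.6 MPa (compressive)
Final answer: (a) ε_th = 0.001476, (b) σ = -302.6 MPa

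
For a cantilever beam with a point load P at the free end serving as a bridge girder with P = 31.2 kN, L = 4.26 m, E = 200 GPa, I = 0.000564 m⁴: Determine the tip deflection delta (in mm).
Model: a cantilever beam with a point load P at the free end, so delta = (P·L^3) / (3·E·I).
Convert to SI units:
  P = 31.2 kN = 31200 N
  E = 200 GPa = 2 × 10¹¹ Pa
Substitute:
  delta = (31200 × 4.26^3) / (3 × (2 × 10¹¹) × 0.000564)
  delta = 0.007128 m
Convert: delta = 0.007128 m = 7.128 mm
Final answer: delta = 7.128 mm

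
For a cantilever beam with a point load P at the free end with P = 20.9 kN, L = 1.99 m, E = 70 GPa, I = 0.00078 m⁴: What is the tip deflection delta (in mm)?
Model: a cantilever beam with a point load P at the free end, so delta = (P·L^3) / (3·E·I).
Convert to SI units:
  P = 20.9 kN = 20900 N
  E = 70 GPa = 7 × 10¹⁰ Pa
Substitute:
  delta = (20900 × 1.99^3) / (3 × (7 × 10¹⁰) × 0.00078)
  delta = 0.001006 m
Convert: delta = 0.001006 m = 1.006 mm
Final answer: delta = 1.006 mm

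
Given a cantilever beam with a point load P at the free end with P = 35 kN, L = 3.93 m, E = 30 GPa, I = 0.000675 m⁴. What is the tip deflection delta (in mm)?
Model: a cantilever beam with a point load P at the free end, so delta = (P·L^3) / (3·E·I).
Convert to SI units:
  P = 35 kN = 35000 N
  E = 30 GPa = 3 × 10¹⁰ Pa
Substitute:
  delta = (35000 × 3.93^3) / (3 × (3 × 10¹⁰) × 0.000675)
  delta = 0.03497 m
Convert: delta = 0.03497 m = 34.97 mm
Final answer: delta = 34.97 mm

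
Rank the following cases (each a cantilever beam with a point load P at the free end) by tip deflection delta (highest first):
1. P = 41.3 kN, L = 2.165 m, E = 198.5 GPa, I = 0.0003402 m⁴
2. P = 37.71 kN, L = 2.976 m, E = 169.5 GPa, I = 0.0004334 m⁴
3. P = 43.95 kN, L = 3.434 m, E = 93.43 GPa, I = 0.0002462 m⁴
Model: a cantilever beam with a point load P at the free end, so delta = (P·L^3) / (3·E·I) (SI units).
  Case 1: delta = (41300 × 2.165^3) / (3 × (1.985 × 10¹¹) × 0.0003402) = 0.002069 m = 2.069 mm
  Case 2: delta = (37710 × 2.976^3) / (3 × (1.695 × 10¹¹) × 0.0004334) = 0.00451 m = 4.51 mm
  Case 3: delta = (43950 × 3.434^3) / (3 × (9.343 × 10¹⁰) × 0.0002462) = 0.02579 m = 25.79 mm
Ordering: 25.79 mm (case 3) > 4.51 mm (case 2) > 2.069 mm (case 1)
Final answer: 3, 2, 1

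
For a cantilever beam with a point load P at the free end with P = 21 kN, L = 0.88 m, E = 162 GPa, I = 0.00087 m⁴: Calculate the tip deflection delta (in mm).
Model: a cantilever beam with a point load P at the free end, so delta = (P·L^3) / (3·E·I).
Convert to SI units:
  P = 21 kN = 21000 N
  E = 162 GPa = 1.62 × 10¹¹ Pa
Substitute:
  delta = (21000 × 0.88^3) / (3 × (1.62 × 10¹¹) × 0.00087)
  delta = 3.385 × 10⁻⁵ m
Convert: delta = 3.385 × 10⁻⁵ m = 0.03385 mm
Final answer: delta = 0.03385 mm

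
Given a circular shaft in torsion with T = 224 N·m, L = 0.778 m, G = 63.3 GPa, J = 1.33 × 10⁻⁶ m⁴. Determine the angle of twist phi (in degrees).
Model: a circular shaft in torsion, so phi = (T·L) / (G·J).
Convert to SI units:
  G = 63.3 GPa = 6.33 × 10¹⁰ Pa
Substitute:
  phi = (224 × 0.778) / ((6.33 × 10¹⁰) × (1.33 × 10⁻⁶))
  phi = 0.00207 rad
Convert to degrees: phi = 0.00207 × 180/π = 0.1186°
Final answer: phi = 0.1186°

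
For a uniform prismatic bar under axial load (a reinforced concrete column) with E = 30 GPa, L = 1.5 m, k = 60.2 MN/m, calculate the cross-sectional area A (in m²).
Model: a uniform prismatic bar under axial load, so k = (A·E) / L.
Solve for A: A = (k·L) / E.
Convert to SI units:
  E = 30 GPa = 3 × 10¹⁰ Pa
  k = 60.2 MN/m = 6.02 × 10⁷ N/m
Substitute:
  A = ((6.02 × 10⁷) × 1.5) / (3 × 10¹⁰)
  A = 0.00301 m²
Final answer: A = 0.00301 m²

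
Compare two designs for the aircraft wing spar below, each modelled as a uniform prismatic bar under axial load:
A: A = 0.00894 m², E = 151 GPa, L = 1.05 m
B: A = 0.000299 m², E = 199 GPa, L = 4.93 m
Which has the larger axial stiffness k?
Model: a uniform prismatic bar under axial load, so k = (A·E) / L (SI units).
  A: k = (0.00894 × (1.51 × 10¹¹)) / 1.05 = 1.286 × 10⁹ N/m = 1286 MN/m
  B: k = (0.000299 × (1.99 × 10¹¹)) / 4.93 = 1.207 × 10⁷ N/m = 12.07 MN/m
1286 MN/m > 12.07 MN/m, so A is larger.
Final answer: A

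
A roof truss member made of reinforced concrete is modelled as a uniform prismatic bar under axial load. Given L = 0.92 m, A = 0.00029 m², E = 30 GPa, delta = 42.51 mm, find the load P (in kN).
Model: a uniform prismatic bar under axial load, so delta = (P·L) / (A·E).
Solve for P: P = (delta·A·E) / L.
Convert to SI units:
  E = 30 GPa = 3 × 10¹⁰ Pa
  delta = 42.51 mm = 0.04251 m
Substitute:
  P = (0.04251 × 0.00029 × (3 × 10¹⁰)) / 0.92
  P = 402000 N
Convert: P = 402000 N = 402 kN
Final answer: P = 402 kN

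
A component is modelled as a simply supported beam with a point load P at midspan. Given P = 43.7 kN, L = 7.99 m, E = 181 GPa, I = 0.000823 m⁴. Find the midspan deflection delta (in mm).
Model: a simply supported beam with a point load P at midspan, so delta = (P·L^3) / (48·E·I).
Convert to SI units:
  P = 43.7 kN = 43700 N
  E = 181 GPa = 1.81 × 10¹¹ Pa
Substitute:
  delta = (43700 × 7.99^3) / (48 × (1.81 × 10¹¹) × 0.000823)
  delta = 0.003117 m
Convert: delta = 0.003117 m = 3.117 mm
Final answer: delta = 3.117 mm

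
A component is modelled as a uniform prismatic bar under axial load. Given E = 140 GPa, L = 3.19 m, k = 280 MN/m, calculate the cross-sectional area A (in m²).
Model: a uniform prismatic bar under axial load, so k = (A·E) / L.
Solve for A: A = (k·L) / E.
Convert to SI units:
  E = 140 GPa = 1.4 × 10¹¹ Pa
  k = 280 MN/m = 2.8 × 10⁸ N/m
Substitute:
  A = ((2.8 × 10⁸) × 3.19) / (1.4 × 10¹¹)
  A = 0.00638 m²
Final answer: A = 0.00638 m²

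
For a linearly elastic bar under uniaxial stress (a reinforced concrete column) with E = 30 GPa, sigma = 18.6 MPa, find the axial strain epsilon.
Model: a linearly elastic bar under uniaxial stress, so sigma = E·epsilon.
Solve for epsilon: epsilon = sigma / E.
Convert to SI units:
  E = 30 GPa = 3 × 10¹⁰ Pa
  sigma = 18.6 MPa = 1.86 × 10⁷ Pa
Substitute:
  epsilon = (1.86 × 10⁷) / (3 × 10¹⁰)
  epsilon = 0.00062
Final answer: epsilon = 0.00062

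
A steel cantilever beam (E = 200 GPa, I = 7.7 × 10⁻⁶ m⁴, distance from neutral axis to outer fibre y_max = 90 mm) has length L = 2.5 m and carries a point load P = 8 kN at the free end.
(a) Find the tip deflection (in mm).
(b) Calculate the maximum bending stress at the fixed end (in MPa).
(a) Tip deflection of a cantilever with an end point load: δ = P·L^3 / (3·E·I). Convert P = 8 kN = 8000 N, E = 200 GPa = 2 × 10¹¹ Pa.
  δ = (8000 × 2.5^3) / (3 × (2 × 10¹¹) × (7.7 × 10⁻⁶)) = 0.02706 m = 27.06 mm
(b) Maximum bending moment at the fixed end: M = P·L = 8000 × 2.5 = 20000 N·m. Convert y_max = 90 mm = 0.09 m.
  σ = M·y_max / I = (20000 × 0.09) / (7.7 × 10⁻⁶) = 2.338 × 10⁸ Pa = 233.8 MPa
Final answer: (a) δ = 27.06 mm, (b) σ = 233.8 MPa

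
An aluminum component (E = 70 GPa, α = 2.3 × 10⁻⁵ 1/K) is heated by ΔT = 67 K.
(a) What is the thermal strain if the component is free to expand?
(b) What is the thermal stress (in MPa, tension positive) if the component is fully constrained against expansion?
(a) Free thermal strain ε_th = α·ΔT = (2.3 × 10⁻⁵) × 67 = 0.001541
(b) Fully constrained, the expansion is suppressed, so σ = -E·α·ΔT. Convert E = 70 GPa = 7 × 10¹⁰ Pa.
  σ = -(7 × 10¹⁰) × (2.3 × 10⁻⁵) × 67 = -1.079 × 10⁸ Pa = -107.9 MPa (compressive)
Final answer: (a) ε_th = 0.001541, (b) σ = -107.9 MPa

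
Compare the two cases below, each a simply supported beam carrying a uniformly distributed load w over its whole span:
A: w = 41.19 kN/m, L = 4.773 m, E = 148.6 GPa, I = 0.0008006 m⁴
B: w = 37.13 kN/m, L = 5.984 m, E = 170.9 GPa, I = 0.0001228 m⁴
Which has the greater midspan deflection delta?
Model: a simply supported beam carrying a uniformly distributed load w over its whole span, so delta = (5·w·L^4) / (384·E·I) (SI units).
  A: delta = (5 × 41190 × 4.773^4) / (384 × (1.486 × 10¹¹) × 0.0008006) = 0.00234 m = 2.34 mm
  B: delta = (5 × 37130 × 5.984^4) / (384 × (1.709 × 10¹¹) × 0.0001228) = 0.02954 m = 29.54 mm
29.54 mm > 2.34 mm, so B is larger.
Final answer: B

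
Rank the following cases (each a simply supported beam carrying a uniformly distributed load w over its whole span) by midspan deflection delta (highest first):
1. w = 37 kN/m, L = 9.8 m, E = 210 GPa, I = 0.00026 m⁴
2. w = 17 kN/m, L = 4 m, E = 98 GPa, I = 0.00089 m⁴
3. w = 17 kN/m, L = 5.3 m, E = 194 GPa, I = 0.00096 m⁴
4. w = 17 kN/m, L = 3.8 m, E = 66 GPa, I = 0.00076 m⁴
Model: a simply supported beam carrying a uniformly distributed load w over its whole span, so delta = (5·w·L^4) / (384·E·I) (SI units).
  Case 1: delta = (5 × 37000 × 9.8^4) / (384 × (2.1 × 10¹¹) × 0.00026) = 0.08139 m = 81.39 mm
  Case 2: delta = (5 × 17000 × 4^4) / (384 × (9.8 × 10¹⁰) × 0.00089) = 0.0006497 m = 0.6497 mm
  Case 3: delta = (5 × 17000 × 5.3^4) / (384 × (1.94 × 10¹¹) × 0.00096) = 0.0009378 m = 0.9378 mm
  Case 4: delta = (5 × 17000 × 3.8^4) / (384 × (6.6 × 10¹⁰) × 0.00076) = 0.0009202 m = 0.9202 mm
Ordering: 81.39 mm (case 1) > 0.9378 mm (case 3) > 0.9202 mm (case 4) > 0.6497 mm (case 2)
Final answer: 1, 3, 4, 2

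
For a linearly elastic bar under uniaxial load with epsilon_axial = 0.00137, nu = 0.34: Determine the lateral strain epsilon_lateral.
Model: a linearly elastic bar under uniaxial load, so epsilon_lateral = -nu·epsilon_axial.
Substitute:
  epsilon_lateral = -(0.34 × 0.00137)
  epsilon_lateral = -0.0004658
Final answer: epsilon_lateral = -0.0004658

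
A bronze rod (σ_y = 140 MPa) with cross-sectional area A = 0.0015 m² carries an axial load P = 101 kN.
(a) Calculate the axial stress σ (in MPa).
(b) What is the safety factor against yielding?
(a) Axial stress σ = P/A. Convert P = 101 kN = 101000 N.
  σ = 101000 / 0.0015 = 6.733 × 10⁷ Pa = 67.33 MPa
(b) Safety factor SF = σ_y/σ = 140 / 67.33 = 2.079
Final answer: (a) σ = 67.33 MPa, (b) SF = 2.079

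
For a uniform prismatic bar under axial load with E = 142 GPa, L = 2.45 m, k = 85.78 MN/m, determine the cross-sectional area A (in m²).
Model: a uniform prismatic bar under axial load, so k = (A·E) / L.
Solve for A: A = (k·L) / E.
Convert to SI units:
  E = 142 GPa = 1.42 × 10¹¹ Pa
  k = 85.78 MN/m = 8.578 × 10⁷ N/m
Substitute:
  A = ((8.578 × 10⁷) × 2.45) / (1.42 × 10¹¹)
  A = 0.00148 m²
Final answer: A = 0.00148 m²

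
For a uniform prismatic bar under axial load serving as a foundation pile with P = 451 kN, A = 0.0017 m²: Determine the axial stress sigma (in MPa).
Model: a uniform prismatic bar under axial load, so sigma = P / A.
Convert to SI units:
  P = 451 kN = 451000 N
Substitute:
  sigma = 451000 / 0.0017
  sigma = 2.653 × 10⁸ Pa
Convert: sigma = 2.653 × 10⁸ Pa = 265.3 MPa
Final answer: sigma = 265.3 MPa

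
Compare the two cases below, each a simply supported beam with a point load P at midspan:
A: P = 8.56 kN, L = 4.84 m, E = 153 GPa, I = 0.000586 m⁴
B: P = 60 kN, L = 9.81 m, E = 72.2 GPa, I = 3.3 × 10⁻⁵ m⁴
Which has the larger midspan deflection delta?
Model: a simply supported beam with a point load P at midspan, so delta = (P·L^3) / (48·E·I) (SI units).
  A: delta = (8560 × 4.84^3) / (48 × (1.53 × 10¹¹) × 0.000586) = 0.0002255 m = 0.2255 mm
  B: delta = (60000 × 9.81^3) / (48 × (7.22 × 10¹⁰) × (3.3 × 10⁻⁵)) = 0.4953 m = 495.3 mm
495.3 mm > 0.2255 mm, so B is larger.
Final answer: B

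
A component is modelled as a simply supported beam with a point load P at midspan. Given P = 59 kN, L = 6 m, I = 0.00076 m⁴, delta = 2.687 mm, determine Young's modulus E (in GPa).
Model: a simply supported beam with a point load P at midspan, so delta = (P·L^3) / (48·E·I).
Solve for E: E = (P·L^3) / (48·delta·I).
Convert to SI units:
  P = 59 kN = 59000 N
  delta = 2.687 mm = 0.002687 m
Substitute:
  E = (59000 × 6^3) / (48 × 0.002687 × 0.00076)
  E = 1.3 × 10¹¹ Pa
Convert: E = 1.3 × 10¹¹ Pa = 130 GPa
Final answer: E = 130 GPa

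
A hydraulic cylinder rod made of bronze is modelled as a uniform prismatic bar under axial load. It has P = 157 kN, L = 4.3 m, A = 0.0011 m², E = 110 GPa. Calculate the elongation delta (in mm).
Model: a uniform prismatic bar under axial load, so delta = (P·L) / (A·E).
Convert to SI units:
  P = 157 kN = 157000 N
  E = 110 GPa = 1.1 × 10¹¹ Pa
Substitute:
  delta = (157000 × 4.3) / (0.0011 × (1.1 × 10¹¹))
  delta = 0.005579 m
Convert: delta = 0.005579 m = 5.579 mm
Final answer: delta = 5.579 mm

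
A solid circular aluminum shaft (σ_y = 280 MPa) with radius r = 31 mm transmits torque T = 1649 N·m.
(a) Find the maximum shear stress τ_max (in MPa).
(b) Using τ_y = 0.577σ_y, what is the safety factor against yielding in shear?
(a) For a solid circular shaft, τ_max = T·r/J with J = π·r^4/2, i.e. τ_max = 2·T / (π·r^3). Convert r = 31 mm = 0.031 m.
  τ_max = (2 × 1649) / (π × 0.031^3) = 3.524 × 10⁷ Pa = 35.24 MPa
(b) τ_y = 0.577 × 280 = 161.56 MPa
  SF = τ_y/τ_max = 161.56 / 35.24 = 4.585
Final answer: (a) τ_max = 35.24 MPa, (b) SF = 4.585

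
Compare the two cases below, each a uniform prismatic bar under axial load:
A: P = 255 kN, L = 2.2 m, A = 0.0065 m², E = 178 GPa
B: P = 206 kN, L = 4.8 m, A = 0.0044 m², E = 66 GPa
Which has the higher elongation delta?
Model: a uniform prismatic bar under axial load, so delta = (P·L) / (A·E) (SI units).
  A: delta = (255000 × 2.2) / (0.0065 × (1.78 × 10¹¹)) = 0.0004849 m = 0.4849 mm
  B: delta = (206000 × 4.8) / (0.0044 × (6.6 × 10¹⁰)) = 0.003405 m = 3.405 mm
3.405 mm > 0.4849 mm, so B is larger.
Final answer: B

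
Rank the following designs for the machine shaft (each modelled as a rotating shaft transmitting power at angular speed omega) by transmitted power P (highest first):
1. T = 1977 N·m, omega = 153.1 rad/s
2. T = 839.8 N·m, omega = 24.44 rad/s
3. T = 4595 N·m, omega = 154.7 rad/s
Model: a rotating shaft transmitting power at angular speed omega, so P = T·omega (SI units).
  Case 1: P = 1977 × 153.1 = 302700 W = 302.7 kW
  Case 2: P = 839.8 × 24.44 = 20520 W = 20.52 kW
  Case 3: P = 4595 × 154.7 = 710800 W = 710.8 kW
Ordering: 710.8 kW (case 3) > 302.7 kW (case 1) > 20.52 kW (case 2)
Final answer: 3, 1, 2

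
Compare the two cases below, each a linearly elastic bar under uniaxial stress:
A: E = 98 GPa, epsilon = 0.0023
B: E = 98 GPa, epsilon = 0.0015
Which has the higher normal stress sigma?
Model: a linearly elastic bar under uniaxial stress, so sigma = E·epsilon (SI units).
  A: sigma = (9.8 × 10¹⁰) × 0.0023 = 2.254 × 10⁸ Pa = 225.4 MPa
  B: sigma = (9.8 × 10¹⁰) × 0.0015 = 1.47 × 10⁸ Pa = 147 MPa
225.4 MPa > 147 MPa, so A is larger.
Final answer: A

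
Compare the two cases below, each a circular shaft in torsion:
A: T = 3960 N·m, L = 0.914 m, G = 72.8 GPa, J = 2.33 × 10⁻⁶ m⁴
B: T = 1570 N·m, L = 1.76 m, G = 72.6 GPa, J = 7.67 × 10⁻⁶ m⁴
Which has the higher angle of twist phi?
Model: a circular shaft in torsion, so phi = (T·L) / (G·J) (SI units).
  A: phi = (3960 × 0.914) / ((7.28 × 10¹⁰) × (2.33 × 10⁻⁶)) = 0.02134 rad = 1.223°
  B: phi = (1570 × 1.76) / ((7.26 × 10¹⁰) × (7.67 × 10⁻⁶)) = 0.004962 rad = 0.2843°
1.223° > 0.2843°, so A is larger.
Final answer: A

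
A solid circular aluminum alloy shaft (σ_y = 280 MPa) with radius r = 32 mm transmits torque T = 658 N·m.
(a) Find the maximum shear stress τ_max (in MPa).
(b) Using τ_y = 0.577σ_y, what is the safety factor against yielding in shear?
(a) For a solid circular shaft, τ_max = T·r/J with J = π·r^4/2, i.e. τ_max = 2·T / (π·r^3). Convert r = 32 mm = 0.032 m.
  τ_max = (2 × 658) / (π × 0.032^3) = 1.278 × 10⁷ Pa = 12.78 MPa
(b) τ_y = 0.577 × 280 = 161.56 MPa
  SF = τ_y/τ_max = 161.56 / 12.78 = 12.64
Final answer: (a) τ_max = 12.78 MPa, (b) SF = 12.64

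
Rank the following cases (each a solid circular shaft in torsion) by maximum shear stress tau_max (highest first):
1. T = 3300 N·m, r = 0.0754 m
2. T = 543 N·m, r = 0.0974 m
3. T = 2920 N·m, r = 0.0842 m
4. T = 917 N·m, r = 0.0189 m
Model: a solid circular shaft in torsion, so tau_max = (2·T) / (π·r^3) (SI units).
  Case 1: tau_max = (2 × 3300) / (π × 0.0754^3) = 4.901 × 10⁶ Pa = 4.901 MPa
  Case 2: tau_max = (2 × 543) / (π × 0.0974^3) = 374100 Pa = 0.3741 MPa
  Case 3: tau_max = (2 × 2920) / (π × 0.0842^3) = 3.114 × 10⁶ Pa = 3.114 MPa
  Case 4: tau_max = (2 × 917) / (π × 0.0189^3) = 8.647 × 10⁷ Pa = 86.47 MPa
Ordering: 86.47 MPa (case 4) > 4.901 MPa (case 1) > 3.114 MPa (case 3) > 0.3741 MPa (case 2)
Final answer: 4, 1, 3, 2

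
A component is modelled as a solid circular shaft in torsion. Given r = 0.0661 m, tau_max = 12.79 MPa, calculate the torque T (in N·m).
Model: a solid circular shaft in torsion, so tau_max = (2·T) / (π·r^3).
Solve for T: T = (π·tau_max·r^3) / 2.
Convert to SI units:
  tau_max = 12.79 MPa = 1.279 × 10⁷ Pa
Substitute:
  T = (π × (1.279 × 10⁷) × 0.0661^3) / 2
  T = 5802 N·m
Final answer: T = 5802 N·m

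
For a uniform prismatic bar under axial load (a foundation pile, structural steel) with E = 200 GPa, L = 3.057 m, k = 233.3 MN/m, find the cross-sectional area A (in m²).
Model: a uniform prismatic bar under axial load, so k = (A·E) / L.
Solve for A: A = (k·L) / E.
Convert to SI units:
  E = 200 GPa = 2 × 10¹¹ Pa
  k = 233.3 MN/m = 2.333 × 10⁸ N/m
Substitute:
  A = ((2.333 × 10⁸) × 3.057) / (2 × 10¹¹)
  A = 0.003566 m²
Final answer: A = 0.003566 m²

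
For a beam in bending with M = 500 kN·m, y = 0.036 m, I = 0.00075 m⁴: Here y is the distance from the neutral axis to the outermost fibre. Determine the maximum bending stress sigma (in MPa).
Model: a beam in bending, so sigma = (M·y) / I.
Convert to SI units:
  M = 500 kN·m = 500000 N·m
Substitute:
  sigma = (500000 × 0.036) / 0.00075
  sigma = 2.4 × 10⁷ Pa
Convert: sigma = 2.4 × 10⁷ Pa = 24 MPa
Final answer: sigma = 24 MPa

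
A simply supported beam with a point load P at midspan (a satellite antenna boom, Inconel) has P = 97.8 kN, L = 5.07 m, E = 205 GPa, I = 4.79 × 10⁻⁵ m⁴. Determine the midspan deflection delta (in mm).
Model: a simply supported beam with a point load P at midspan, so delta = (P·L^3) / (48·E·I).
Convert to SI units:
  P = 97.8 kN = 97800 N
  E = 205 GPa = 2.05 × 10¹¹ Pa
Substitute:
  delta = (97800 × 5.07^3) / (48 × (2.05 × 10¹¹) × (4.79 × 10⁻⁵))
  delta = 0.02704 m
Convert: delta = 0.02704 m = 27.04 mm
Final answer: delta = 27.04 mm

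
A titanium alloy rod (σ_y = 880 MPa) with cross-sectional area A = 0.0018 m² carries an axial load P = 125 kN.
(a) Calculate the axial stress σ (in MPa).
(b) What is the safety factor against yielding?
(a) Axial stress σ = P/A. Convert P = 125 kN = 125000 N.
  σ = 125000 / 0.0018 = 6.944 × 10⁷ Pa = 69.44 MPa
(b) Safety factor SF = σ_y/σ = 880 / 69.44 = 12.67
Final answer: (a) σ = 69.44 MPa, (b) SF = 12.67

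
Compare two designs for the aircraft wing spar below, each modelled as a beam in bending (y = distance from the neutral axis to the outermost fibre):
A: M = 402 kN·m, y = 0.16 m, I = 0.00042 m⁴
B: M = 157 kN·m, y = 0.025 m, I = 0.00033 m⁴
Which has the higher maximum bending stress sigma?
Model: a beam in bending (y = distance from the neutral axis to the outermost fibre), so sigma = (M·y) / I (SI units).
  A: sigma = (402000 × 0.16) / 0.00042 = 1.531 × 10⁸ Pa = 153.1 MPa
  B: sigma = (157000 × 0.025) / 0.00033 = 1.189 × 10⁷ Pa = 11.89 MPa
153.1 MPa > 11.89 MPa, so A is larger.
Final answer: A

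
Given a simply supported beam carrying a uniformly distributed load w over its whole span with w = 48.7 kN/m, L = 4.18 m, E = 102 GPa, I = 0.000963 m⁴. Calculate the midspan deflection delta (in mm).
Model: a simply supported beam carrying a uniformly distributed load w over its whole span, so delta = (5·w·L^4) / (384·E·I).
Convert to SI units:
  w = 48.7 kN/m = 48700 N/m
  E = 102 GPa = 1.02 × 10¹¹ Pa
Substitute:
  delta = (5 × 48700 × 4.18^4) / (384 × (1.02 × 10¹¹) × 0.000963)
  delta = 0.001971 m
Convert: delta = 0.001971 m = 1.971 mm
Final answer: delta = 1.971 mm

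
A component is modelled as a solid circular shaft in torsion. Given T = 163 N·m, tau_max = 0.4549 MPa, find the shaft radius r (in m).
Model: a solid circular shaft in torsion, so tau_max = (2·T) / (π·r^3).
Solve for r: r = ((2·T) / (π·tau_max))^(1/3).
Convert to SI units:
  tau_max = 0.4549 MPa = 454900 Pa
Substitute:
  r = ((2 × 163) / (π × 454900))^(1/3)
  r = 0.0611 m
Final answer: r = 0.0611 m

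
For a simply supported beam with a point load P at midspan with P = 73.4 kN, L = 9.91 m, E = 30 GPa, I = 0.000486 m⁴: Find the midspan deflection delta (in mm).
Model: a simply supported beam with a point load P at midspan, so delta = (P·L^3) / (48·E·I).
Convert to SI units:
  P = 73.4 kN = 73400 N
  E = 30 GPa = 3 × 10¹⁰ Pa
Substitute:
  delta = (73400 × 9.91^3) / (48 × (3 × 10¹⁰) × 0.000486)
  delta = 0.1021 m
Convert: delta = 0.1021 m = 102.1 mm
Final answer: delta = 102.1 mm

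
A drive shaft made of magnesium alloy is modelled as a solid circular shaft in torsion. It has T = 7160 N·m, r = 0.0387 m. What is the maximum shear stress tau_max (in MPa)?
Model: a solid circular shaft in torsion, so tau_max = (2·T) / (π·r^3).
Substitute:
  tau_max = (2 × 7160) / (π × 0.0387^3)
  tau_max = 7.864 × 10⁷ Pa
Convert: tau_max = 7.864 × 10⁷ Pa = 78.64 MPa
Final answer: tau_max = 78.64 MPa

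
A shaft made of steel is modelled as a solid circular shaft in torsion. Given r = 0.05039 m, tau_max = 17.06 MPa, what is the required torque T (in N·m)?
Model: a solid circular shaft in torsion, so tau_max = (2·T) / (π·r^3).
Solve for T: T = (π·tau_max·r^3) / 2.
Convert to SI units:
  tau_max = 17.06 MPa = 1.706 × 10⁷ Pa
Substitute:
  T = (π × (1.706 × 10⁷) × 0.05039^3) / 2
  T = 3429 N·m
Final answer: T = 3429 N·m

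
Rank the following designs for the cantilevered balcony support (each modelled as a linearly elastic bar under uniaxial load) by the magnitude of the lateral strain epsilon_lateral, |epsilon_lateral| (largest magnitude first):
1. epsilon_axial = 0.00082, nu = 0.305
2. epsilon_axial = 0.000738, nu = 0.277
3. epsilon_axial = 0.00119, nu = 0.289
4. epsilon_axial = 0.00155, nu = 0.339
Model: a linearly elastic bar under uniaxial load, so epsilon_lateral = -nu·epsilon_axial (SI units).
  Case 1: epsilon_lateral = -(0.305 × 0.00082) = -0.0002501
  Case 2: epsilon_lateral = -(0.277 × 0.000738) = -0.0002044
  Case 3: epsilon_lateral = -(0.289 × 0.00119) = -0.0003439
  Case 4: epsilon_lateral = -(0.339 × 0.00155) = -0.0005255
Ordering by |epsilon_lateral|: 0.0005255 (case 4) > 0.0003439 (case 3) > 0.0002501 (case 1) > 0.0002044 (case 2)
Final answer: 4, 3, 1, 2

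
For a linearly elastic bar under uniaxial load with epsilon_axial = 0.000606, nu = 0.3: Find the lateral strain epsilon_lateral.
Model: a linearly elastic bar under uniaxial load, so epsilon_lateral = -nu·epsilon_axial.
Substitute:
  epsilon_lateral = -(0.3 × 0.000606)
  epsilon_lateral = -0.0001818
Final answer: epsilon_lateral = -0.0001818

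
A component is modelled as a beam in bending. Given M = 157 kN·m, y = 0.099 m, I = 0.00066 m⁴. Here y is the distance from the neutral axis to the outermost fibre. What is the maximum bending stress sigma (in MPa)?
Model: a beam in bending, so sigma = (M·y) / I.
Convert to SI units:
  M = 157 kN·m = 157000 N·m
Substitute:
  sigma = (157000 × 0.099) / 0.00066
  sigma = 2.355 × 10⁷ Pa
Convert: sigma = 2.355 × 10⁷ Pa = 23.55 MPa
Final answer: sigma = 23.55 MPa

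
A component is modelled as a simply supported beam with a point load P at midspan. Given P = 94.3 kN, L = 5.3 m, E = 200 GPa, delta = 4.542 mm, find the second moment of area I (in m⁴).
Model: a simply supported beam with a point load P at midspan, so delta = (P·L^3) / (48·E·I).
Solve for I: I = (P·L^3) / (48·delta·E).
Convert to SI units:
  P = 94.3 kN = 94300 N
  E = 200 GPa = 2 × 10¹¹ Pa
  delta = 4.542 mm = 0.004542 m
Substitute:
  I = (94300 × 5.3^3) / (48 × 0.004542 × (2 × 10¹¹))
  I = 0.000322 m⁴
Final answer: I = 0.000322 m⁴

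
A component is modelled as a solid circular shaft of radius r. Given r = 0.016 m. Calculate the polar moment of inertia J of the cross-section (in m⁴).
Model: a solid circular shaft of radius r, so J = (π·r^4) / 2.
Substitute:
  J = (π × 0.016^4) / 2
  J = 1.029 × 10⁻⁷ m⁴
Final answer: J = 1.029 × 10⁻⁷ m⁴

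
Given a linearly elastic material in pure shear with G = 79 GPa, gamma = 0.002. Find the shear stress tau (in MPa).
Model: a linearly elastic material in pure shear, so tau = G·gamma.
Convert to SI units:
  G = 79 GPa = 7.9 × 10¹⁰ Pa
Substitute:
  tau = (7.9 × 10¹⁰) × 0.002
  tau = 1.58 × 10⁸ Pa
Convert: tau = 1.58 × 10⁸ Pa = 158 MPa
Final answer: tau = 158 MPa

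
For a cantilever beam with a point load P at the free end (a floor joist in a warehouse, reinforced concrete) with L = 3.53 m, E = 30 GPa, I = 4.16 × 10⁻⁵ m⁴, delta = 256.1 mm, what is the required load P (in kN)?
Model: a cantilever beam with a point load P at the free end, so delta = (P·L^3) / (3·E·I).
Solve for P: P = (3·delta·E·I) / L^3.
Convert to SI units:
  E = 30 GPa = 3 × 10¹⁰ Pa
  delta = 256.1 mm = 0.2561 m
Substitute:
  P = (3 × 0.2561 × (3 × 10¹⁰) × (4.16 × 10⁻⁵)) / 3.53^3
  P = 21800 N
Convert: P = 21800 N = 21.8 kN
Final answer: P = 21.8 kN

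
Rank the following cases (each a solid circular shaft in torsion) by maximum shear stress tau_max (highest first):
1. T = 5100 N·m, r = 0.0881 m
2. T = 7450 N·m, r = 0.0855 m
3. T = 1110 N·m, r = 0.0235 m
Model: a solid circular shaft in torsion, so tau_max = (2·T) / (π·r^3) (SI units).
  Case 1: tau_max = (2 × 5100) / (π × 0.0881^3) = 4.748 × 10⁶ Pa = 4.748 MPa
  Case 2: tau_max = (2 × 7450) / (π × 0.0855^3) = 7.588 × 10⁶ Pa = 7.588 MPa
  Case 3: tau_max = (2 × 1110) / (π × 0.0235^3) = 5.445 × 10⁷ Pa = 54.45 MPa
Ordering: 54.45 MPa (case 3) > 7.588 MPa (case 2) > 4.748 MPa (case 1)
Final answer: 3, 2, 1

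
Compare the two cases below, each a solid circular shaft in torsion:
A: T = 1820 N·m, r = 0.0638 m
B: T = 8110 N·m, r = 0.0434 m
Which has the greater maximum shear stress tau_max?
Model: a solid circular shaft in torsion, so tau_max = (2·T) / (π·r^3) (SI units).
  A: tau_max = (2 × 1820) / (π × 0.0638^3) = 4.462 × 10⁶ Pa = 4.462 MPa
  B: tau_max = (2 × 8110) / (π × 0.0434^3) = 6.316 × 10⁷ Pa = 63.16 MPa
63.16 MPa > 4.462 MPa, so B is larger.
Final answer: B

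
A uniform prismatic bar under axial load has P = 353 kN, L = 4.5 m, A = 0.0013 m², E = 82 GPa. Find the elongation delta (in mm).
Model: a uniform prismatic bar under axial load, so delta = (P·L) / (A·E).
Convert to SI units:
  P = 353 kN = 353000 N
  E = 82 GPa = 8.2 × 10¹⁰ Pa
Substitute:
  delta = (353000 × 4.5) / (0.0013 × (8.2 × 10¹⁰))
  delta = 0.0149 m
Convert: delta = 0.0149 m = 14.9 mm
Final answer: delta = 14.9 mm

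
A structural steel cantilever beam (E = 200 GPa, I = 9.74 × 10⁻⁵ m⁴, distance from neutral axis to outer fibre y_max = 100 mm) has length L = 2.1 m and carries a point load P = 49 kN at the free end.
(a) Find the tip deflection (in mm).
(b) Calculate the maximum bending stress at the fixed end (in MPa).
(a) Tip deflection of a cantilever with an end point load: δ = P·L^3 / (3·E·I). Convert P = 49 kN = 49000 N, E = 200 GPa = 2 × 10¹¹ Pa.
  δ = (49000 × 2.1^3) / (3 × (2 × 10¹¹) × (9.74 × 10⁻⁵)) = 0.007765 m = 7.765 mm
(b) Maximum bending moment at the fixed end: M = P·L = 49000 × 2.1 = 102900 N·m. Convert y_max = 100 mm = 0.1 m.
  σ = M·y_max / I = (102900 × 0.1) / (9.74 × 10⁻⁵) = 1.056 × 10⁸ Pa = 105.6 MPa
Final answer: (a) δ = 7.765 mm, (b) σ = 105.6 MPa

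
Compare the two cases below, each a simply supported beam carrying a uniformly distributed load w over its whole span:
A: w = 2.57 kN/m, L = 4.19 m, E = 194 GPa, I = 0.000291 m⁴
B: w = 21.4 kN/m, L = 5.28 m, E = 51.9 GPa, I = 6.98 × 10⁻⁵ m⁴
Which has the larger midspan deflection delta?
Model: a simply supported beam carrying a uniformly distributed load w over its whole span, so delta = (5·w·L^4) / (384·E·I) (SI units).
  A: delta = (5 × 2570 × 4.19^4) / (384 × (1.94 × 10¹¹) × 0.000291) = 0.0001827 m = 0.1827 mm
  B: delta = (5 × 21400 × 5.28^4) / (384 × (5.19 × 10¹⁰) × (6.98 × 10⁻⁵)) = 0.05978 m = 59.78 mm
59.78 mm > 0.1827 mm, so B is larger.
Final answer: B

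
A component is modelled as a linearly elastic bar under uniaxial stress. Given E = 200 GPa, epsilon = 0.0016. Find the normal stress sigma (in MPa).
Model: a linearly elastic bar under uniaxial stress, so sigma = E·epsilon.
Convert to SI units:
  E = 200 GPa = 2 × 10¹¹ Pa
Substitute:
  sigma = (2 × 10¹¹) × 0.0016
  sigma = 3.2 × 10⁸ Pa
Convert: sigma = 3.2 × 10⁸ Pa = 320 MPa
Final answer: sigma = 320 MPa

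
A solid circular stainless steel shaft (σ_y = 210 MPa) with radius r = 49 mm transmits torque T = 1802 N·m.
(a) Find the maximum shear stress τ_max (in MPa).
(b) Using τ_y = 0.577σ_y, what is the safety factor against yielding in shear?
(a) For a solid circular shaft, τ_max = T·r/J with J = π·r^4/2, i.e. τ_max = 2·T / (π·r^3). Convert r = 49 mm = 0.049 m.
  τ_max = (2 × 1802) / (π × 0.049^3) = 9.751 × 10⁶ Pa = 9.751 MPa
(b) τ_y = 0.577 × 210 = 121.17 MPa
  SF = τ_y/τ_max = 121.17 / 9.751 = 12.43
Final answer: (a) τ_max = 9.751 MPa, (b) SF = 12.43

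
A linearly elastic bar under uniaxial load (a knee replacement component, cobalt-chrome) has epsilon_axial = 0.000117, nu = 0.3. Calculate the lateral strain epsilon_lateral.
Model: a linearly elastic bar under uniaxial load, so epsilon_lateral = -nu·epsilon_axial.
Substitute:
  epsilon_lateral = -(0.3 × 0.000117)
  epsilon_lateral = -3.51 × 10⁻⁵
Final answer: epsilon_lateral = -3.51 × 10⁻⁵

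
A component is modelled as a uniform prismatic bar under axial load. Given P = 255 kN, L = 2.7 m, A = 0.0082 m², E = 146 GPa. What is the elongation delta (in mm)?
Model: a uniform prismatic bar under axial load, so delta = (P·L) / (A·E).
Convert to SI units:
  P = 255 kN = 255000 N
  E = 146 GPa = 1.46 × 10¹¹ Pa
Substitute:
  delta = (255000 × 2.7) / (0.0082 × (1.46 × 10¹¹))
  delta = 0.0005751 m
Convert: delta = 0.0005751 m = 0.5751 mm
Final answer: delta = 0.5751 mm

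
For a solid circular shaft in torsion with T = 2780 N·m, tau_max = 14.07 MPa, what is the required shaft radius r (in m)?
Model: a solid circular shaft in torsion, so tau_max = (2·T) / (π·r^3).
Solve for r: r = ((2·T) / (π·tau_max))^(1/3).
Convert to SI units:
  tau_max = 14.07 MPa = 1.407 × 10⁷ Pa
Substitute:
  r = ((2 × 2780) / (π × (1.407 × 10⁷)))^(1/3)
  r = 0.0501 m
Final answer: r = 0.0501 m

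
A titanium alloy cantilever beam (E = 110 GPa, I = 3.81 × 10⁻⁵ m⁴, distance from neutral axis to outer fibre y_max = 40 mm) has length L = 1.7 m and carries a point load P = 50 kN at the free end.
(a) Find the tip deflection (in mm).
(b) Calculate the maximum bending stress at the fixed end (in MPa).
(a) Tip deflection of a cantilever with an end point load: δ = P·L^3 / (3·E·I). Convert P = 50 kN = 50000 N, E = 110 GPa = 1.1 × 10¹¹ Pa.
  δ = (50000 × 1.7^3) / (3 × (1.1 × 10¹¹) × (3.81 × 10⁻⁵)) = 0.01954 m = 19.54 mm
(b) Maximum bending moment at the fixed end: M = P·L = 50000 × 1.7 = 85000 N·m. Convert y_max = 40 mm = 0.04 m.
  σ = M·y_max / I = (85000 × 0.04) / (3.81 × 10⁻⁵) = 8.924 × 10⁷ Pa = 89.24 MPa
Final answer: (a) δ = 19.54 mm, (b) σ = 89.24 MPa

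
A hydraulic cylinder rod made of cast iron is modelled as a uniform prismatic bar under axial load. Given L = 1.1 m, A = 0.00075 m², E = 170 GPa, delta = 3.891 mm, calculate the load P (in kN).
Model: a uniform prismatic bar under axial load, so delta = (P·L) / (A·E).
Solve for P: P = (delta·A·E) / L.
Convert to SI units:
  E = 170 GPa = 1.7 × 10¹¹ Pa
  delta = 3.891 mm = 0.003891 m
Substitute:
  P = (0.003891 × 0.00075 × (1.7 × 10¹¹)) / 1.1
  P = 451000 N
Convert: P = 451000 N = 451 kN
Final answer: P = 451 kN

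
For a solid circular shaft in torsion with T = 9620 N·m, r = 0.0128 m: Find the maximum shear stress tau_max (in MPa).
Model: a solid circular shaft in torsion, so tau_max = (2·T) / (π·r^3).
Substitute:
  tau_max = (2 × 9620) / (π × 0.0128^3)
  tau_max = 2.92 × 10⁹ Pa
Convert: tau_max = 2.92 × 10⁹ Pa = 2920 MPa
Final answer: tau_max = 2920 MPa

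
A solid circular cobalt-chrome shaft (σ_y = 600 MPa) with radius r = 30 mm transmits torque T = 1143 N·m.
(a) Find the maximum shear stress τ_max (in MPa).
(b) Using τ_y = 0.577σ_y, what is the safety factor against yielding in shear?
(a) For a solid circular shaft, τ_max = T·r/J with J = π·r^4/2, i.e. τ_max = 2·T / (π·r^3). Convert r = 30 mm = 0.03 m.
  τ_max = (2 × 1143) / (π × 0.03^3) = 2.695 × 10⁷ Pa = 26.95 MPa
(b) τ_y = 0.577 × 600 = 346.2 MPa
  SF = τ_y/τ_max = 346.2 / 26.95 = 12.85
Final answer: (a) τ_max = 26.95 MPa, (b) SF = 12.85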